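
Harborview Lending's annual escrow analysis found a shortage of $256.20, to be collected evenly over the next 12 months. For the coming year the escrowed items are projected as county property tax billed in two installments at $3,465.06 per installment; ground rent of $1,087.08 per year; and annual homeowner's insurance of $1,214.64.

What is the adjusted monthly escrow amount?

$790.67

County property tax — $3,465.06 × 2 = $6,930.12 per year
Ground rent — $1,087.08 per year
Homeowner's insurance — $1,214.64 per year
Combined annual = $6,930.12 + $1,087.08 + $1,214.64 = $9,231.84
Per month = $9,231.84 / 12 = $769.32
Shortage spread = $256.20 ÷ 12 = $21.35/mo
Adjusted monthly = $769.32 + $21.35 = $790.67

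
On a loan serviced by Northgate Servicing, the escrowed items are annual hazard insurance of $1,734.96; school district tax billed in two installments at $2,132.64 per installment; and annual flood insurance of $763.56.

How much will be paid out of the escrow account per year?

$6,763.80

Hazard insurance — $1,734.96 per year
School district tax — $2,132.64 × 2 = $4,265.28 per year
Flood insurance — $763.56 per year
Yearly total = $6,763.80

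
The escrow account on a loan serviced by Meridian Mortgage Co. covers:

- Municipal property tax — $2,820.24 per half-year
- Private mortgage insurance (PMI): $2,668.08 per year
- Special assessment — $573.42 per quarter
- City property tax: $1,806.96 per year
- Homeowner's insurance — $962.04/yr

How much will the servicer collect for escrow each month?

Municipal property tax: $2,820.24 × 2 = $5,640.48 per year
Private mortgage insurance (PMI): $2,668.08 per year
Special assessment: $573.42 × 4 = $2,293.68 per year
City property tax: $1,806.96 per year
Homeowner's insurance: $962.04 per year
Total annual escrow = $13,371.24
Base monthly escrow = $13,371.24 / 12 = $1,114.27

$1,114.27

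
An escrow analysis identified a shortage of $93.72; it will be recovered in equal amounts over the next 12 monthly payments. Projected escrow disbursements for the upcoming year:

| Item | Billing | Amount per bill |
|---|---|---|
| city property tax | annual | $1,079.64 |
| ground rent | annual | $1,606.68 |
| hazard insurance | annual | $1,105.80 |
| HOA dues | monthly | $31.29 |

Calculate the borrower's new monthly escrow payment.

$355.11

City property tax — $1,079.64/yr
Ground rent — $1,606.68/yr
Hazard insurance — $1,105.80/yr
HOA dues — $31.29 × 12 = $375.48/yr
Yearly total = $4,167.60
Monthly = $4,167.60 ÷ 12 = $347.30
Shortage per month = $93.72 ÷ 12 = $7.81
Adjusted monthly = $347.30 + $7.81 = $355.11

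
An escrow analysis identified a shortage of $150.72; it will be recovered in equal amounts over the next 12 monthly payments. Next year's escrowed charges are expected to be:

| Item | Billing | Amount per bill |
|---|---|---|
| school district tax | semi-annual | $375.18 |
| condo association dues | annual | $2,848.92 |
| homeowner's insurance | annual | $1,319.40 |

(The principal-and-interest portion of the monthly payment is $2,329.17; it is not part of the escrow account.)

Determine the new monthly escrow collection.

School district tax = $375.18 × 2 = $750.36/yr
Condo association dues = $2,848.92/yr
Homeowner's insurance = $1,319.40/yr
Combined annual = $4,918.68
Monthly escrow = $4,918.68 / 12 = $409.89
Monthly shortage recovery: $150.72 / 12 = $12.56
Adjusted monthly = $409.89 + $12.56 = $422.45

$422.45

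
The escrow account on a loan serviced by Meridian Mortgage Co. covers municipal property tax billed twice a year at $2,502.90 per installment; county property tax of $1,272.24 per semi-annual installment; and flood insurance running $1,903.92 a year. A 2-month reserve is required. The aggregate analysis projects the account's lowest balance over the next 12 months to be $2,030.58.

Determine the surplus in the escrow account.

$454.88

Municipal property tax = $2,502.90 × 2 = $5,005.80
County property tax = $1,272.24 × 2 = $2,544.48
Flood insurance = $1,903.92
Yearly total = $5,005.80 + $2,544.48 + $1,903.92 = $9,454.20
Base monthly escrow = $9,454.20 ÷ 12 = $787.85
Required reserve = 2 × $787.85 = $1,575.70
Surplus = $2,030.58 − $1,575.70 = $454.88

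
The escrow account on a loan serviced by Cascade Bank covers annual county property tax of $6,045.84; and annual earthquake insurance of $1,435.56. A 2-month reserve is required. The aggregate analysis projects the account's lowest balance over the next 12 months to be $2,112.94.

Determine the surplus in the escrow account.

County property tax — $6,045.84 annually
Earthquake insurance — $1,435.56 annually
Total annual escrow = $6,045.84 + $1,435.56 = $7,481.40
Monthly escrow = $7,481.40 ÷ 12 = $623.45
Required cushion = 2 × $623.45 = $1,246.90
Excess over cushion: $2,112.94 − $1,246.90 = $866.04

$866.04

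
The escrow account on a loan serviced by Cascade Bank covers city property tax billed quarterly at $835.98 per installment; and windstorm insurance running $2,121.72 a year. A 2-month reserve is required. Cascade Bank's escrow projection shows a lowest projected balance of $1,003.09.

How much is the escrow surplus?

$92.15

City property tax — $835.98 × 4 = $3,343.92 per year
Windstorm insurance — $2,121.72 per year
Total per year = $3,343.92 + $2,121.72 = $5,465.64
Base monthly escrow = $5,465.64 / 12 = $455.47
Required reserve = 2 × $455.47 = $910.94
Excess over cushion: $1,003.09 − $910.94 = $92.15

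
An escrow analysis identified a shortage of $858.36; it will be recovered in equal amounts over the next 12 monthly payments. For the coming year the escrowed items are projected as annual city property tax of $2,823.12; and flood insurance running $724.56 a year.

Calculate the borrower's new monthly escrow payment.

City property tax = $2,823.12 annually
Flood insurance = $724.56 annually
Annual escrow total = $3,547.68
Monthly escrow = $3,547.68 / 12 = $295.64
Shortage spread = $858.36 / 12 = $71.53/mo
New monthly escrow = $295.64 + $71.53 = $367.17

$367.17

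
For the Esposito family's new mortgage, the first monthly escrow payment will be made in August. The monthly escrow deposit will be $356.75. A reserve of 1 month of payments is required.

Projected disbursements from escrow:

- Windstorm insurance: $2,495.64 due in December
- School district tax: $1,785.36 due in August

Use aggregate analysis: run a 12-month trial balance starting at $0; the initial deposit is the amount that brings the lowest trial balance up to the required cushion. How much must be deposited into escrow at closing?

$2,854.00

Cushion = 1 × $356.75 = $356.75
Trial balance (start $0, +$356.75 each month, − disbursements):
  Aug: +$356.75 − $1,785.36 → -$1,428.61
  Sep: +$356.75 → -$1,071.86
  Oct: +$356.75 → -$715.11
  Nov: +$356.75 → -$358.36
  Dec: +$356.75 − $2,495.64 → -$2,497.25
  Jan: +$356.75 → -$2,140.50
  Feb: +$356.75 → -$1,783.75
  Mar: +$356.75 → -$1,427.00
  Apr: +$356.75 → -$1,070.25
  May: +$356.75 → -$713.50
  Jun: +$356.75 → -$356.75
  Jul: +$356.75 → $0.00
Lowest trial balance = -$2,497.25 (Dec)
Initial deposit = cushion − low point = $356.75 − (-$2,497.25) = $2,854.00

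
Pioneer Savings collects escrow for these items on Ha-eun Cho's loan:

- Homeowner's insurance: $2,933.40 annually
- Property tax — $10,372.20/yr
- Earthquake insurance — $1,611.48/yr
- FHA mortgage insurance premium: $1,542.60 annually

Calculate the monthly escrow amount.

$1,371.64

Homeowner's insurance = $2,933.40
Property tax = $10,372.20
Earthquake insurance = $1,611.48
FHA mortgage insurance premium = $1,542.60
Combined annual = $16,459.68
Base monthly escrow = $16,459.68 / 12 = $1,371.64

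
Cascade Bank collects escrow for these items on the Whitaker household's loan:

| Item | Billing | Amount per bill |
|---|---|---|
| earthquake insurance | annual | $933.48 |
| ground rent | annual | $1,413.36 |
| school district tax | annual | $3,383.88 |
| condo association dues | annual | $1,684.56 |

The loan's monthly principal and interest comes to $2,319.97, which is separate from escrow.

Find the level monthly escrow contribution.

$617.94

Earthquake insurance — $933.48 annually
Ground rent — $1,413.36 annually
School district tax — $3,383.88 annually
Condo association dues — $1,684.56 annually
Combined annual = $933.48 + $1,413.36 + $3,383.88 + $1,684.56 = $7,415.28
Monthly = $7,415.28 ÷ 12 = $617.94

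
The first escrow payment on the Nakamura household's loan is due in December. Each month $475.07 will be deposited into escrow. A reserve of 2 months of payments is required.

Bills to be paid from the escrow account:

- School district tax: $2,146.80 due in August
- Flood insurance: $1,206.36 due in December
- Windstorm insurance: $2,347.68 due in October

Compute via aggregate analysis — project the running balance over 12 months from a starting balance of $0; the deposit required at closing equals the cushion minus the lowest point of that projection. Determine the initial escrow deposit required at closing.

$1,681.43

Cushion = 2 × $475.07 = $950.14
Trial balance (start $0, +$475.07 each month, − disbursements):
  Dec: +$475.07 − $1,206.36 → -$731.29
  Jan: +$475.07 → -$256.22
  Feb: +$475.07 → $218.85
  Mar: +$475.07 → $693.92
  Apr: +$475.07 → $1,168.99
  May: +$475.07 → $1,644.06
  Jun: +$475.07 → $2,119.13
  Jul: +$475.07 → $2,594.20
  Aug: +$475.07 − $2,146.80 → $922.47
  Sep: +$475.07 → $1,397.54
  Oct: +$475.07 − $2,347.68 → -$475.07
  Nov: +$475.07 → $0.00
Lowest trial balance = -$731.29 (Dec)
Initial deposit = cushion − low point = $950.14 − (-$731.29) = $1,681.43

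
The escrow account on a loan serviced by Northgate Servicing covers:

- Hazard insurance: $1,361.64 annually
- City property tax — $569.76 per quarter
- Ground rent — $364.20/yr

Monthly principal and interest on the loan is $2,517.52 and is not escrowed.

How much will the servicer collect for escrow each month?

$333.74

Hazard insurance = $1,361.64/yr
City property tax = $569.76 × 4 = $2,279.04/yr
Ground rent = $364.20/yr
Combined annual = $1,361.64 + $2,279.04 + $364.20 = $4,004.88
Monthly escrow = $4,004.88 / 12 = $333.74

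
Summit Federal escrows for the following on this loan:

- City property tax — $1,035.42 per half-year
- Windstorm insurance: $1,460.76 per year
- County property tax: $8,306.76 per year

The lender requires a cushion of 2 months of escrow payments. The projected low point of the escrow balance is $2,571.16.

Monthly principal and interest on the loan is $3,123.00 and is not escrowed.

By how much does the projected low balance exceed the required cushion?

City property tax — $1,035.42 × 2 = $2,070.84 annually
Windstorm insurance — $1,460.76 annually
County property tax — $8,306.76 annually
Combined annual = $2,070.84 + $1,460.76 + $8,306.76 = $11,838.36
Monthly escrow = $11,838.36 ÷ 12 = $986.53
Required cushion = 2 × $986.53 = $1,973.06
Surplus = $2,571.16 − $1,973.06 = $598.10

$598.10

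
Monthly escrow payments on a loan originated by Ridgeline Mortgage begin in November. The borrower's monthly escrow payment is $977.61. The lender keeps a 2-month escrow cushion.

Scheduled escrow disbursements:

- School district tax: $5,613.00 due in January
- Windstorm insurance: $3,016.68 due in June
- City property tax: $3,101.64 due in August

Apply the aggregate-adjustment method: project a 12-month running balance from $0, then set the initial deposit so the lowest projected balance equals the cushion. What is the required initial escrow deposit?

Cushion = 2 × $977.61 = $1,955.22
Trial balance (start $0, +$977.61 each month, − disbursements):
  Nov: +$977.61 → $977.61
  Dec: +$977.61 → $1,955.22
  Jan: +$977.61 − $5,613.00 → -$2,680.17
  Feb: +$977.61 → -$1,702.56
  Mar: +$977.61 → -$724.95
  Apr: +$977.61 → $252.66
  May: +$977.61 → $1,230.27
  Jun: +$977.61 − $3,016.68 → -$808.80
  Jul: +$977.61 → $168.81
  Aug: +$977.61 − $3,101.64 → -$1,955.22
  Sep: +$977.61 → -$977.61
  Oct: +$977.61 → $0.00
Lowest trial balance = -$2,680.17 (Jan)
Initial deposit = cushion − low point = $1,955.22 − (-$2,680.17) = $4,635.39

$4,635.39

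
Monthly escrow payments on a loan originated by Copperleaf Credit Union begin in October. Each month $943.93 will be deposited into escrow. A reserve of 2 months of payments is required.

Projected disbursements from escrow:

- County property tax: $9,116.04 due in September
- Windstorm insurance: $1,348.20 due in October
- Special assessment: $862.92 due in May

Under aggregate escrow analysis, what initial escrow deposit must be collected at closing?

$2,292.13

Cushion = 2 × $943.93 = $1,887.86
Trial balance (start $0, +$943.93 each month, − disbursements):
  Oct: +$943.93 − $1,348.20 → -$404.27
  Nov: +$943.93 → $539.66
  Dec: +$943.93 → $1,483.59
  Jan: +$943.93 → $2,427.52
  Feb: +$943.93 → $3,371.45
  Mar: +$943.93 → $4,315.38
  Apr: +$943.93 → $5,259.31
  May: +$943.93 − $862.92 → $5,340.32
  Jun: +$943.93 → $6,284.25
  Jul: +$943.93 → $7,228.18
  Aug: +$943.93 → $8,172.11
  Sep: +$943.93 − $9,116.04 → $0.00
Lowest trial balance = -$404.27 (Oct)
Initial deposit = cushion − low point = $1,887.86 − (-$404.27) = $2,292.13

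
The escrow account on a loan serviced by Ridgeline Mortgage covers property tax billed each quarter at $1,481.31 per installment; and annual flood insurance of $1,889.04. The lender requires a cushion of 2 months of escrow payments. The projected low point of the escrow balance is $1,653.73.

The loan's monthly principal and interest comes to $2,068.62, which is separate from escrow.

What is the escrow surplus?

$351.35

Property tax — $1,481.31 × 4 = $5,925.24
Flood insurance — $1,889.04
Total annual escrow = $5,925.24 + $1,889.04 = $7,814.28
Base monthly escrow = $7,814.28 / 12 = $651.19
Cushion = 2 × $651.19 = $1,302.38
Excess over cushion: $1,653.73 − $1,302.38 = $351.35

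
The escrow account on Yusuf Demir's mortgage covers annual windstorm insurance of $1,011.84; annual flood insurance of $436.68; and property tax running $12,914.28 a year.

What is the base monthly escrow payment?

$1,196.90

Windstorm insurance: $1,011.84 annually
Flood insurance: $436.68 annually
Property tax: $12,914.28 annually
Total annual escrow = $1,011.84 + $436.68 + $12,914.28 = $14,362.80
Monthly = $14,362.80 ÷ 12 = $1,196.90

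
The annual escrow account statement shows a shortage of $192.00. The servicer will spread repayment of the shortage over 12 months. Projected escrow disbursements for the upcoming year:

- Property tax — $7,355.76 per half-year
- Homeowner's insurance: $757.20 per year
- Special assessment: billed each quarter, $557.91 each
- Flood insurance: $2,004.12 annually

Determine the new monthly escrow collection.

Property tax — $7,355.76 × 2 = $14,711.52
Homeowner's insurance — $757.20
Special assessment — $557.91 × 4 = $2,231.64
Flood insurance — $2,004.12
Total per year = $14,711.52 + $757.20 + $2,231.64 + $2,004.12 = $19,704.48
Monthly escrow = $19,704.48 / 12 = $1,642.04
Monthly shortage recovery: $192.00 ÷ 12 = $16.00
New monthly escrow = $1,642.04 + $16.00 = $1,658.04

$1,658.04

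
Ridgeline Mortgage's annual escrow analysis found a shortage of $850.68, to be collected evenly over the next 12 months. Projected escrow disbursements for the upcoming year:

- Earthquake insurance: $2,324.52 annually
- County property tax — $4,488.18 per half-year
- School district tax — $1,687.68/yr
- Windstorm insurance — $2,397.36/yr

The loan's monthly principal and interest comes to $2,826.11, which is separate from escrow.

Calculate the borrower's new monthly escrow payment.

$1,353.05

Earthquake insurance = $2,324.52/yr
County property tax = $4,488.18 × 2 = $8,976.36/yr
School district tax = $1,687.68/yr
Windstorm insurance = $2,397.36/yr
Total per year = $2,324.52 + $8,976.36 + $1,687.68 + $2,397.36 = $15,385.92
Base monthly escrow = $15,385.92 ÷ 12 = $1,282.16
Shortage per month = $850.68 / 12 = $70.89
Adjusted monthly = $1,282.16 + $70.89 = $1,353.05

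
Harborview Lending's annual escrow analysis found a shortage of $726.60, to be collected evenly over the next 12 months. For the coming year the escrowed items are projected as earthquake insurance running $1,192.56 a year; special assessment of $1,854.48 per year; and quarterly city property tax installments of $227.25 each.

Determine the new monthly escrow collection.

Earthquake insurance: $1,192.56/yr
Special assessment: $1,854.48/yr
City property tax: $227.25 × 4 = $909.00/yr
Total per year = $1,192.56 + $1,854.48 + $909.00 = $3,956.04
Per month = $3,956.04 ÷ 12 = $329.67
Shortage spread = $726.60 ÷ 12 = $60.55/mo
New monthly escrow = $329.67 + $60.55 = $390.22

$390.22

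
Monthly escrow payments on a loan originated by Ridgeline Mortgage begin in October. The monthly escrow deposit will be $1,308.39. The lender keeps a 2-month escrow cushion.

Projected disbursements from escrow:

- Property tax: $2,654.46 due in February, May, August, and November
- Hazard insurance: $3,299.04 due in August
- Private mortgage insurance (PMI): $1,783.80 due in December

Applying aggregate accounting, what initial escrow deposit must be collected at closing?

$3,925.17

Cushion = 2 × $1,308.39 = $2,616.78
Trial balance (start $0, +$1,308.39 each month, − disbursements):
  Oct: +$1,308.39 → $1,308.39
  Nov: +$1,308.39 − $2,654.46 → -$37.68
  Dec: +$1,308.39 − $1,783.80 → -$513.09
  Jan: +$1,308.39 → $795.30
  Feb: +$1,308.39 − $2,654.46 → -$550.77
  Mar: +$1,308.39 → $757.62
  Apr: +$1,308.39 → $2,066.01
  May: +$1,308.39 − $2,654.46 → $719.94
  Jun: +$1,308.39 → $2,028.33
  Jul: +$1,308.39 → $3,336.72
  Aug: +$1,308.39 − $5,953.50 → -$1,308.39
  Sep: +$1,308.39 → $0.00
Lowest trial balance = -$1,308.39 (Aug)
Initial deposit = cushion − low point = $2,616.78 − (-$1,308.39) = $3,925.17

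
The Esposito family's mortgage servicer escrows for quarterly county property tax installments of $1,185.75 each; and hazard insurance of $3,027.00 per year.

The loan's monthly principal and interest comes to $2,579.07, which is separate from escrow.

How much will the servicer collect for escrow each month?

County property tax = $1,185.75 × 4 = $4,743.00 annually
Hazard insurance = $3,027.00 annually
Annual escrow total = $7,770.00
Per month = $7,770.00 / 12 = $647.50

$647.50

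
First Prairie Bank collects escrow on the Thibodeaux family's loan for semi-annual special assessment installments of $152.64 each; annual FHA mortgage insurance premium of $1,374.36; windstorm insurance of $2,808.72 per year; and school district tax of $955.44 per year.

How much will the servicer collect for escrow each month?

Special assessment — $152.64 × 2 = $305.28
FHA mortgage insurance premium — $1,374.36
Windstorm insurance — $2,808.72
School district tax — $955.44
Total per year = $305.28 + $1,374.36 + $2,808.72 + $955.44 = $5,443.80
Monthly escrow = $5,443.80 ÷ 12 = $453.65

$453.65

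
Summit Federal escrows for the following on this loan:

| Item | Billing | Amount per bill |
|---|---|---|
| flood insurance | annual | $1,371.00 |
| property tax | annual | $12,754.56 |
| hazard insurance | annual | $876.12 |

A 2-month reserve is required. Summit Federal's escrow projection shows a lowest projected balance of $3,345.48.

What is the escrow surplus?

$845.20

Flood insurance = $1,371.00 per year
Property tax = $12,754.56 per year
Hazard insurance = $876.12 per year
Total per year = $1,371.00 + $12,754.56 + $876.12 = $15,001.68
Monthly = $15,001.68 / 12 = $1,250.14
Required reserve = 2 × $1,250.14 = $2,500.28
Surplus = $3,345.48 − $2,500.28 = $845.20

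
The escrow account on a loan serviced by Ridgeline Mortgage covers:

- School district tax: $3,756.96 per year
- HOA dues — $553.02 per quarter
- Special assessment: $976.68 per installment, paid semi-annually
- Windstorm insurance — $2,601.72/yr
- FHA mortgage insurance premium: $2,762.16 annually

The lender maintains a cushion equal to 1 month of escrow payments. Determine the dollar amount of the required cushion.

School district tax: $3,756.96/yr
HOA dues: $553.02 × 4 = $2,212.08/yr
Special assessment: $976.68 × 2 = $1,953.36/yr
Windstorm insurance: $2,601.72/yr
FHA mortgage insurance premium: $2,762.16/yr
Total annual escrow = $3,756.96 + $2,212.08 + $1,953.36 + $2,601.72 + $2,762.16 = $13,286.28
Base monthly escrow = $13,286.28 / 12 = $1,107.19
Required cushion = 1 × $1,107.19 = $1,107.19

$1,107.19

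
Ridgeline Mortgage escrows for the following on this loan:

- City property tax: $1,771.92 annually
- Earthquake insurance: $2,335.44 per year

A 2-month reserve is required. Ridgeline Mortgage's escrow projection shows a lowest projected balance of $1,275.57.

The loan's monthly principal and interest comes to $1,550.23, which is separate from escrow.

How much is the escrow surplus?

$591.01

City property tax = $1,771.92
Earthquake insurance = $2,335.44
Yearly total = $1,771.92 + $2,335.44 = $4,107.36
Per month = $4,107.36 ÷ 12 = $342.28
Required cushion = 2 × $342.28 = $684.56
Excess over cushion: $1,275.57 − $684.56 = $591.01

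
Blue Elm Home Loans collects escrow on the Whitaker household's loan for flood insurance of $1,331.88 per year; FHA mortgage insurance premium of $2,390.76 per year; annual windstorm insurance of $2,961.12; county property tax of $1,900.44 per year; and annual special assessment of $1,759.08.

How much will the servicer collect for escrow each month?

$861.94

Flood insurance = $1,331.88
FHA mortgage insurance premium = $2,390.76
Windstorm insurance = $2,961.12
County property tax = $1,900.44
Special assessment = $1,759.08
Yearly total = $1,331.88 + $2,390.76 + $2,961.12 + $1,900.44 + $1,759.08 = $10,343.28
Monthly = $10,343.28 ÷ 12 = $861.94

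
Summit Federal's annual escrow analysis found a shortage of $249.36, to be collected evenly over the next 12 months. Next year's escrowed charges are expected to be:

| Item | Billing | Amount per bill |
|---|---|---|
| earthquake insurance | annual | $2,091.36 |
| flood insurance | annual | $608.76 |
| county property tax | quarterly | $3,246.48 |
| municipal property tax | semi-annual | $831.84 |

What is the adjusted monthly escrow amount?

$1,466.59

Earthquake insurance — $2,091.36 per year
Flood insurance — $608.76 per year
County property tax — $3,246.48 × 4 = $12,985.92 per year
Municipal property tax — $831.84 × 2 = $1,663.68 per year
Annual escrow total = $17,349.72
Monthly = $17,349.72 ÷ 12 = $1,445.81
Monthly shortage recovery: $249.36 / 12 = $20.78
New monthly escrow = $1,445.81 + $20.78 = $1,466.59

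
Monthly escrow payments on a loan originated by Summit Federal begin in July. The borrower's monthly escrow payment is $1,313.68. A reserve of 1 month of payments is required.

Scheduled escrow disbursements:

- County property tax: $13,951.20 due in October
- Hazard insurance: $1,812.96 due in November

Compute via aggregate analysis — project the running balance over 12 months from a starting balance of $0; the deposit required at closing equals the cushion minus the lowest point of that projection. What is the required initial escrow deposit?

$10,509.44

Cushion = 1 × $1,313.68 = $1,313.68
Trial balance (start $0, +$1,313.68 each month, − disbursements):
  Jul: +$1,313.68 → $1,313.68
  Aug: +$1,313.68 → $2,627.36
  Sep: +$1,313.68 → $3,941.04
  Oct: +$1,313.68 − $13,951.20 → -$8,696.48
  Nov: +$1,313.68 − $1,812.96 → -$9,195.76
  Dec: +$1,313.68 → -$7,882.08
  Jan: +$1,313.68 → -$6,568.40
  Feb: +$1,313.68 → -$5,254.72
  Mar: +$1,313.68 → -$3,941.04
  Apr: +$1,313.68 → -$2,627.36
  May: +$1,313.68 → -$1,313.68
  Jun: +$1,313.68 → $0.00
Lowest trial balance = -$9,195.76 (Nov)
Initial deposit = cushion − low point = $1,313.68 − (-$9,195.76) = $10,509.44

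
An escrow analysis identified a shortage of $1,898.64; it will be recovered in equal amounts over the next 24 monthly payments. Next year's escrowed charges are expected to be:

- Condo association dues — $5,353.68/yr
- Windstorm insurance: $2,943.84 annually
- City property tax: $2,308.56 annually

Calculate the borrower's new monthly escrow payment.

$962.95

Condo association dues: $5,353.68 annually
Windstorm insurance: $2,943.84 annually
City property tax: $2,308.56 annually
Annual escrow total = $5,353.68 + $2,943.84 + $2,308.56 = $10,606.08
Monthly = $10,606.08 ÷ 12 = $883.84
Monthly shortage recovery: $1,898.64 / 24 = $79.11
New monthly escrow = $883.84 + $79.11 = $962.95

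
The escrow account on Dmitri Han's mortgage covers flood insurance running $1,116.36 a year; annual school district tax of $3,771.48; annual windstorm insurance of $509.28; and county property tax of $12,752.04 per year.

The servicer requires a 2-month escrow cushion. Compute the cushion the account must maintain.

$3,024.86

Flood insurance: $1,116.36 per year
School district tax: $3,771.48 per year
Windstorm insurance: $509.28 per year
County property tax: $12,752.04 per year
Combined annual = $1,116.36 + $3,771.48 + $509.28 + $12,752.04 = $18,149.16
Base monthly escrow = $18,149.16 ÷ 12 = $1,512.43
Required cushion = 2 × $1,512.43 = $3,024.86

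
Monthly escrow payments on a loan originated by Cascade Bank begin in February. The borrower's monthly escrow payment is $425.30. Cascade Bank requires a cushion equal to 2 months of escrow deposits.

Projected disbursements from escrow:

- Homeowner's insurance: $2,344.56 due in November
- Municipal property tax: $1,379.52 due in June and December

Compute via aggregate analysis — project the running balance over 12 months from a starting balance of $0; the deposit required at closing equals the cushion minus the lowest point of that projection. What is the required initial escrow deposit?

Cushion = 2 × $425.30 = $850.60
Trial balance (start $0, +$425.30 each month, − disbursements):
  Feb: +$425.30 → $425.30
  Mar: +$425.30 → $850.60
  Apr: +$425.30 → $1,275.90
  May: +$425.30 → $1,701.20
  Jun: +$425.30 − $1,379.52 → $746.98
  Jul: +$425.30 → $1,172.28
  Aug: +$425.30 → $1,597.58
  Sep: +$425.30 → $2,022.88
  Oct: +$425.30 → $2,448.18
  Nov: +$425.30 − $2,344.56 → $528.92
  Dec: +$425.30 − $1,379.52 → -$425.30
  Jan: +$425.30 → $0.00
Lowest trial balance = -$425.30 (Dec)
Initial deposit = cushion − low point = $850.60 − (-$425.30) = $1,275.90

$1,275.90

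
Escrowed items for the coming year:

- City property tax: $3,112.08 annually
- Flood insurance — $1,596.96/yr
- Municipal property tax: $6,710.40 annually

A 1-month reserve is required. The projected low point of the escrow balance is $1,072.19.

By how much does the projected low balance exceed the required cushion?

City property tax — $3,112.08
Flood insurance — $1,596.96
Municipal property tax — $6,710.40
Combined annual = $3,112.08 + $1,596.96 + $6,710.40 = $11,419.44
Monthly = $11,419.44 ÷ 12 = $951.62
Cushion = 1 × $951.62 = $951.62
Excess over cushion: $1,072.19 − $951.62 = $120.57

$120.57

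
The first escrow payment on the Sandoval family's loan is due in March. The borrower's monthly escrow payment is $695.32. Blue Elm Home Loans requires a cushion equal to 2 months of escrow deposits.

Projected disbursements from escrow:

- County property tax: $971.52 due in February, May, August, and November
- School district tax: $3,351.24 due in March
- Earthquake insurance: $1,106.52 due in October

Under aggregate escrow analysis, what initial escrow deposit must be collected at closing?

Cushion = 2 × $695.32 = $1,390.64
Trial balance (start $0, +$695.32 each month, − disbursements):
  Mar: +$695.32 − $3,351.24 → -$2,655.92
  Apr: +$695.32 → -$1,960.60
  May: +$695.32 − $971.52 → -$2,236.80
  Jun: +$695.32 → -$1,541.48
  Jul: +$695.32 → -$846.16
  Aug: +$695.32 − $971.52 → -$1,122.36
  Sep: +$695.32 → -$427.04
  Oct: +$695.32 − $1,106.52 → -$838.24
  Nov: +$695.32 − $971.52 → -$1,114.44
  Dec: +$695.32 → -$419.12
  Jan: +$695.32 → $276.20
  Feb: +$695.32 − $971.52 → $0.00
Lowest trial balance = -$2,655.92 (Mar)
Initial deposit = cushion − low point = $1,390.64 − (-$2,655.92) = $4,046.56

$4,046.56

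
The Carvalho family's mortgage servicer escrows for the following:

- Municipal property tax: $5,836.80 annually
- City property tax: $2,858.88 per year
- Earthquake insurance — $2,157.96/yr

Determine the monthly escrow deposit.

Municipal property tax = $5,836.80 annually
City property tax = $2,858.88 annually
Earthquake insurance = $2,157.96 annually
Annual escrow total = $10,853.64
Per month = $10,853.64 ÷ 12 = $904.47

$904.47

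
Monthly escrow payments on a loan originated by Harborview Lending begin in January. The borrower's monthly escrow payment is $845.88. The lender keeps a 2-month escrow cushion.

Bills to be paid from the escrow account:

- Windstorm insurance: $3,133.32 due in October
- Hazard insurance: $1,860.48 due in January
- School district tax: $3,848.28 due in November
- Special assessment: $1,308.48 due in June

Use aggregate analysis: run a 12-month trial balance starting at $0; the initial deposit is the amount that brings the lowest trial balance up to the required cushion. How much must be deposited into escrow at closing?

$2,706.36

Cushion = 2 × $845.88 = $1,691.76
Trial balance (start $0, +$845.88 each month, − disbursements):
  Jan: +$845.88 − $1,860.48 → -$1,014.60
  Feb: +$845.88 → -$168.72
  Mar: +$845.88 → $677.16
  Apr: +$845.88 → $1,523.04
  May: +$845.88 → $2,368.92
  Jun: +$845.88 − $1,308.48 → $1,906.32
  Jul: +$845.88 → $2,752.20
  Aug: +$845.88 → $3,598.08
  Sep: +$845.88 → $4,443.96
  Oct: +$845.88 − $3,133.32 → $2,156.52
  Nov: +$845.88 − $3,848.28 → -$845.88
  Dec: +$845.88 → $0.00
Lowest trial balance = -$1,014.60 (Jan)
Initial deposit = cushion − low point = $1,691.76 − (-$1,014.60) = $2,706.36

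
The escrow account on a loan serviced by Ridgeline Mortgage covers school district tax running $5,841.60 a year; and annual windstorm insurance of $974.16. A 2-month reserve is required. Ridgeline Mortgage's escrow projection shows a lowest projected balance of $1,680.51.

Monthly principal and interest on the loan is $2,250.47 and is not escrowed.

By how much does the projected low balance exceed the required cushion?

School district tax — $5,841.60 annually
Windstorm insurance — $974.16 annually
Yearly total = $5,841.60 + $974.16 = $6,815.76
Monthly = $6,815.76 / 12 = $567.98
Required cushion = 2 × $567.98 = $1,135.96
Surplus = $1,680.51 − $1,135.96 = $544.55

$544.55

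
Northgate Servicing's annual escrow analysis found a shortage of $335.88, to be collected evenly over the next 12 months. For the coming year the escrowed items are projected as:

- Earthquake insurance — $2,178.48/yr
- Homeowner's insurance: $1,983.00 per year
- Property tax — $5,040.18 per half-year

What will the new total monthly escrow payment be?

Earthquake insurance: $2,178.48 per year
Homeowner's insurance: $1,983.00 per year
Property tax: $5,040.18 × 2 = $10,080.36 per year
Annual escrow total = $14,241.84
Base monthly escrow = $14,241.84 / 12 = $1,186.82
Shortage per month = $335.88 / 12 = $27.99
New monthly escrow = $1,186.82 + $27.99 = $1,214.81

$1,214.81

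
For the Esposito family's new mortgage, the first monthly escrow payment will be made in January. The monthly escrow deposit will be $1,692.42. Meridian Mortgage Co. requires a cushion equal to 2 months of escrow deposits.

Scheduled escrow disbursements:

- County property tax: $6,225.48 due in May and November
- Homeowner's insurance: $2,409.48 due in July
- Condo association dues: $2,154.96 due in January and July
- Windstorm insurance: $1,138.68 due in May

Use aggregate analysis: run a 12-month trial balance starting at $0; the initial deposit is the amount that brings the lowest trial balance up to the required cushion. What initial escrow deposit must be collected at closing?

$5,621.46

Cushion = 2 × $1,692.42 = $3,384.84
Trial balance (start $0, +$1,692.42 each month, − disbursements):
  Jan: +$1,692.42 − $2,154.96 → -$462.54
  Feb: +$1,692.42 → $1,229.88
  Mar: +$1,692.42 → $2,922.30
  Apr: +$1,692.42 → $4,614.72
  May: +$1,692.42 − $7,364.16 → -$1,057.02
  Jun: +$1,692.42 → $635.40
  Jul: +$1,692.42 − $4,564.44 → -$2,236.62
  Aug: +$1,692.42 → -$544.20
  Sep: +$1,692.42 → $1,148.22
  Oct: +$1,692.42 → $2,840.64
  Nov: +$1,692.42 − $6,225.48 → -$1,692.42
  Dec: +$1,692.42 → $0.00
Lowest trial balance = -$2,236.62 (Jul)
Initial deposit = cushion − low point = $3,384.84 − (-$2,236.62) = $5,621.46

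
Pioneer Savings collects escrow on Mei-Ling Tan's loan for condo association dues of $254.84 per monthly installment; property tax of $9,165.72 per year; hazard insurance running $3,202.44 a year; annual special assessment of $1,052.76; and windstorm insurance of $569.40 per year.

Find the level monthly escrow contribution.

Condo association dues: $254.84 × 12 = $3,058.08/yr
Property tax: $9,165.72/yr
Hazard insurance: $3,202.44/yr
Special assessment: $1,052.76/yr
Windstorm insurance: $569.40/yr
Combined annual = $17,048.40
Per month = $17,048.40 ÷ 12 = $1,420.70

$1,420.70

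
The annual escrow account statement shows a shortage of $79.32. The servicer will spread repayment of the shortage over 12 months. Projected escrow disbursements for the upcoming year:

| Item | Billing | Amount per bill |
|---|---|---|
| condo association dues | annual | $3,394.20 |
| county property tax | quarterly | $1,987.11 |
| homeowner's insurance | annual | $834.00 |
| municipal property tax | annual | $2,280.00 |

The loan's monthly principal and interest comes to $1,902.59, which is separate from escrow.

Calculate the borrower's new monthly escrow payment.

Condo association dues: $3,394.20
County property tax: $1,987.11 × 4 = $7,948.44
Homeowner's insurance: $834.00
Municipal property tax: $2,280.00
Annual escrow total = $14,456.64
Monthly escrow = $14,456.64 / 12 = $1,204.72
Shortage per month = $79.32 / 12 = $6.61
New monthly escrow = $1,204.72 + $6.61 = $1,211.33

$1,211.33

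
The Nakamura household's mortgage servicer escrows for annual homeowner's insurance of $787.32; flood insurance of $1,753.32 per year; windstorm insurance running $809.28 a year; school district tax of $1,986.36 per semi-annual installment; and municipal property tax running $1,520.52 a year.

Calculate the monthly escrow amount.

Homeowner's insurance — $787.32 annually
Flood insurance — $1,753.32 annually
Windstorm insurance — $809.28 annually
School district tax — $1,986.36 × 2 = $3,972.72 annually
Municipal property tax — $1,520.52 annually
Yearly total = $787.32 + $1,753.32 + $809.28 + $3,972.72 + $1,520.52 = $8,843.16
Monthly = $8,843.16 ÷ 12 = $736.93

$736.93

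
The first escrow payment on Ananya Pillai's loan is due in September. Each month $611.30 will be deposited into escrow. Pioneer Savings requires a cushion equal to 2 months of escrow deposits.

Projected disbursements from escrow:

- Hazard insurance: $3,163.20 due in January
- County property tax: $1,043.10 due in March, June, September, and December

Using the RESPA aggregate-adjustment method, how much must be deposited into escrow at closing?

$3,415.50

Cushion = 2 × $611.30 = $1,222.60
Trial balance (start $0, +$611.30 each month, − disbursements):
  Sep: +$611.30 − $1,043.10 → -$431.80
  Oct: +$611.30 → $179.50
  Nov: +$611.30 → $790.80
  Dec: +$611.30 − $1,043.10 → $359.00
  Jan: +$611.30 − $3,163.20 → -$2,192.90
  Feb: +$611.30 → -$1,581.60
  Mar: +$611.30 − $1,043.10 → -$2,013.40
  Apr: +$611.30 → -$1,402.10
  May: +$611.30 → -$790.80
  Jun: +$611.30 − $1,043.10 → -$1,222.60
  Jul: +$611.30 → -$611.30
  Aug: +$611.30 → $0.00
Lowest trial balance = -$2,192.90 (Jan)
Initial deposit = cushion − low point = $1,222.60 − (-$2,192.90) = $3,415.50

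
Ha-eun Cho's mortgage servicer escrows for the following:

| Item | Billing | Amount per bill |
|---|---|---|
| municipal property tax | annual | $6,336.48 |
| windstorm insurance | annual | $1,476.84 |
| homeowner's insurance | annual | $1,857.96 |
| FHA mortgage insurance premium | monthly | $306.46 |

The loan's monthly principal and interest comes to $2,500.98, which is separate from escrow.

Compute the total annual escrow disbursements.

$13,348.80

Municipal property tax: $6,336.48/yr
Windstorm insurance: $1,476.84/yr
Homeowner's insurance: $1,857.96/yr
FHA mortgage insurance premium: $306.46 × 12 = $3,677.52/yr
Yearly total = $13,348.80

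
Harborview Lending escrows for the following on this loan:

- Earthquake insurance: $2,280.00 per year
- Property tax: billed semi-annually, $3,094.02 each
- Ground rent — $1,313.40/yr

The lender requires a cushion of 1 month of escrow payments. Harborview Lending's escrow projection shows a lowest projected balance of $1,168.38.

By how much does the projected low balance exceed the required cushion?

$353.26

Earthquake insurance: $2,280.00/yr
Property tax: $3,094.02 × 2 = $6,188.04/yr
Ground rent: $1,313.40/yr
Combined annual = $2,280.00 + $6,188.04 + $1,313.40 = $9,781.44
Monthly escrow = $9,781.44 ÷ 12 = $815.12
Cushion = 1 × $815.12 = $815.12
Excess over cushion: $1,168.38 − $815.12 = $353.26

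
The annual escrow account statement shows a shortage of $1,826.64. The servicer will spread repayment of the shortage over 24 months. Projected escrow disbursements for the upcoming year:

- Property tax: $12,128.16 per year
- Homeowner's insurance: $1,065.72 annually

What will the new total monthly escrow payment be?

$1,175.60

Property tax = $12,128.16 annually
Homeowner's insurance = $1,065.72 annually
Total annual escrow = $13,193.88
Monthly = $13,193.88 ÷ 12 = $1,099.49
Shortage per month = $1,826.64 ÷ 24 = $76.11
Adjusted monthly = $1,099.49 + $76.11 = $1,175.60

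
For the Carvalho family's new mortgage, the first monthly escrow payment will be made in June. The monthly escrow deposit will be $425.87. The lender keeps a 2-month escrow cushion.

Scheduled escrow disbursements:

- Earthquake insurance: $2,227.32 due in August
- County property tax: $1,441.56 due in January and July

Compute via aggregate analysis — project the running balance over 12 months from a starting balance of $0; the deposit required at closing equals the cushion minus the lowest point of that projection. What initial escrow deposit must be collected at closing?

$3,243.01

Cushion = 2 × $425.87 = $851.74
Trial balance (start $0, +$425.87 each month, − disbursements):
  Jun: +$425.87 → $425.87
  Jul: +$425.87 − $1,441.56 → -$589.82
  Aug: +$425.87 − $2,227.32 → -$2,391.27
  Sep: +$425.87 → -$1,965.40
  Oct: +$425.87 → -$1,539.53
  Nov: +$425.87 → -$1,113.66
  Dec: +$425.87 → -$687.79
  Jan: +$425.87 − $1,441.56 → -$1,703.48
  Feb: +$425.87 → -$1,277.61
  Mar: +$425.87 → -$851.74
  Apr: +$425.87 → -$425.87
  May: +$425.87 → $0.00
Lowest trial balance = -$2,391.27 (Aug)
Initial deposit = cushion − low point = $851.74 − (-$2,391.27) = $3,243.01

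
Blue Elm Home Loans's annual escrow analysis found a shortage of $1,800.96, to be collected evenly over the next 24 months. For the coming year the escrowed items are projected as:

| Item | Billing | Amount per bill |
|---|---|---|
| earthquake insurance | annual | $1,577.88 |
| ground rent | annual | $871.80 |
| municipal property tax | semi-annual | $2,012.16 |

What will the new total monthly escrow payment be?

Earthquake insurance = $1,577.88/yr
Ground rent = $871.80/yr
Municipal property tax = $2,012.16 × 2 = $4,024.32/yr
Annual escrow total = $1,577.88 + $871.80 + $4,024.32 = $6,474.00
Base monthly escrow = $6,474.00 ÷ 12 = $539.50
Monthly shortage recovery: $1,800.96 ÷ 24 = $75.04
Adjusted monthly = $539.50 + $75.04 = $614.54

$614.54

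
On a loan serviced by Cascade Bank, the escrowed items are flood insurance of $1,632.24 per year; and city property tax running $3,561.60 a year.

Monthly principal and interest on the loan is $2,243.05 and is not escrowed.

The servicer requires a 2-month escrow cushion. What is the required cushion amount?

Flood insurance — $1,632.24/yr
City property tax — $3,561.60/yr
Combined annual = $5,193.84
Monthly escrow = $5,193.84 ÷ 12 = $432.82
Reserve = 2 × $432.82 = $865.64

$865.64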